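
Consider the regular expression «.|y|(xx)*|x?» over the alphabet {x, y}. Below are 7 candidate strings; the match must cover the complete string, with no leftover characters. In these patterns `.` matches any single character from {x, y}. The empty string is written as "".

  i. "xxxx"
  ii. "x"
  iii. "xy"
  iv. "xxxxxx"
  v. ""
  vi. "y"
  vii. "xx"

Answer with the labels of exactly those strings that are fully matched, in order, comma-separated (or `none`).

i, ii, iv, v, vi, vii

i. "xxxx" → match
ii. "x" → match
iii. "xy" → no match
iv. "xxxxxx" → match
v. "" → match
vi. "y" → match
vii. "xx" → match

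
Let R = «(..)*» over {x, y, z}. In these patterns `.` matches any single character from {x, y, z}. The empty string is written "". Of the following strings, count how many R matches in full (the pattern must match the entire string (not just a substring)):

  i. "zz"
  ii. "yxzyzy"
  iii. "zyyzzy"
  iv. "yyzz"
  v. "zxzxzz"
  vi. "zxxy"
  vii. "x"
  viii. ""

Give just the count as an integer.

7

i. "zz" → match
ii. "yxzyzy" → match
iii. "zyyzzy" → match
iv. "yyzz" → match
v. "zxzxzz" → match
vi. "zxxy" → match
vii. "x" → no match
viii. "" → match
Total matched: 7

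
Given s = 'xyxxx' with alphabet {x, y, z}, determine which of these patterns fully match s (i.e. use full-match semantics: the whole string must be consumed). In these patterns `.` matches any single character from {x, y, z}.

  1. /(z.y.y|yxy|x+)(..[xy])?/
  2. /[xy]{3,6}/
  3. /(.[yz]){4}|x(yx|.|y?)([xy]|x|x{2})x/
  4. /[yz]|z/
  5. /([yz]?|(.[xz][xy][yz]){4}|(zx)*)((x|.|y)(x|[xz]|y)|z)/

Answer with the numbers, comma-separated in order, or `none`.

1 → no match
2 → match
3 → match
4 → no match
5 → no match

2, 3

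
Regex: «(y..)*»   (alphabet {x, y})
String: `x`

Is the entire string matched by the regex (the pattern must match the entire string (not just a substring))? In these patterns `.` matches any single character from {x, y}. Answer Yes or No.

No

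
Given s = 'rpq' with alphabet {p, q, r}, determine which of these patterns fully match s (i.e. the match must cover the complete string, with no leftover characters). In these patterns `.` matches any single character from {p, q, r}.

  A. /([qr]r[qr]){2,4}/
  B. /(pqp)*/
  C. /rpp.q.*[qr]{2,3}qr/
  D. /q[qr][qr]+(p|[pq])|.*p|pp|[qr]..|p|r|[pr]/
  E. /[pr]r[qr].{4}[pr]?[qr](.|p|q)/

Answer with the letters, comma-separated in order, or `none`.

D

A → no match
B → no match
C → no match — must start with 'rpp'
D → match
E → no match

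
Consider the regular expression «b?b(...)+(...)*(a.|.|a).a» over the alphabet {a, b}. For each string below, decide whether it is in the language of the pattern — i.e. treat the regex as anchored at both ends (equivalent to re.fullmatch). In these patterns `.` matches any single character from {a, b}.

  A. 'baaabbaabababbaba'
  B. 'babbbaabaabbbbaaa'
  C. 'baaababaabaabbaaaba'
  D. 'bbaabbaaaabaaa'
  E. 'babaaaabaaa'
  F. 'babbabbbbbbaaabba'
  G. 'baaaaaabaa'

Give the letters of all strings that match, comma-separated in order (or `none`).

A → no match
B → no match
C → match
D → match
E → no match
F → match
G → match

C, D, F, G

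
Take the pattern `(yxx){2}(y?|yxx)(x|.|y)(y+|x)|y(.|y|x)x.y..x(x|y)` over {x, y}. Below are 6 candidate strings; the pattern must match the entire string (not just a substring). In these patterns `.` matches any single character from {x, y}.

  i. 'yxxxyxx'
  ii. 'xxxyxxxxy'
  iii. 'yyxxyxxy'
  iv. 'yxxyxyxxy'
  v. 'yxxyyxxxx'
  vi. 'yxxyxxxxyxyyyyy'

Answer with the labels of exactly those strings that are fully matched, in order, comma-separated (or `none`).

v

i → no match
ii → no match
iii → no match
iv → no match
v → match
vi → no match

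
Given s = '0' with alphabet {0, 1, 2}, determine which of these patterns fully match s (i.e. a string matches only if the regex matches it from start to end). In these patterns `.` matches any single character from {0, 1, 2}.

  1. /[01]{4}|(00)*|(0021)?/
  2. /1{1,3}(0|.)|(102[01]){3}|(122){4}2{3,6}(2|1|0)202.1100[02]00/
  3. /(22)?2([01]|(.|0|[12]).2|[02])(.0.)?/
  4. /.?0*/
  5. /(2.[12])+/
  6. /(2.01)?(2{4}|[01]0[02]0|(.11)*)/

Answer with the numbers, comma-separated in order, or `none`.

4

1 → no match
2 → no match
3 → no match
4 → match
5 → no match — must start with '2'
6 → no match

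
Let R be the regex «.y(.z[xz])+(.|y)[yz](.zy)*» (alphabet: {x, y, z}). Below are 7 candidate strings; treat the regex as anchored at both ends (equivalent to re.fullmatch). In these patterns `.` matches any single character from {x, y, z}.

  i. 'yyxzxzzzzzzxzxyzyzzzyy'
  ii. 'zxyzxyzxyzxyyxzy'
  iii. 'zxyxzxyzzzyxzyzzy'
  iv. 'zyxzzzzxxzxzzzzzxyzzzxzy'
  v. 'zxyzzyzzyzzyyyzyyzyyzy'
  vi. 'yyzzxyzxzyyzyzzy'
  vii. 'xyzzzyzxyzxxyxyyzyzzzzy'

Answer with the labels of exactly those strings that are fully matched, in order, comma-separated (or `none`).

i → no match
ii → no match
iii → no match
iv → no match
v → no match
vi → match
vii → no match

vi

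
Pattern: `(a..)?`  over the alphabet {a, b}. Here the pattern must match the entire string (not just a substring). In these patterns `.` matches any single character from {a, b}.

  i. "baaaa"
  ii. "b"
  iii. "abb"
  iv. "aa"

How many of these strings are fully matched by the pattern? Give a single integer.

1

i → no match
ii → no match
iii → match
iv → no match
Total matched: 1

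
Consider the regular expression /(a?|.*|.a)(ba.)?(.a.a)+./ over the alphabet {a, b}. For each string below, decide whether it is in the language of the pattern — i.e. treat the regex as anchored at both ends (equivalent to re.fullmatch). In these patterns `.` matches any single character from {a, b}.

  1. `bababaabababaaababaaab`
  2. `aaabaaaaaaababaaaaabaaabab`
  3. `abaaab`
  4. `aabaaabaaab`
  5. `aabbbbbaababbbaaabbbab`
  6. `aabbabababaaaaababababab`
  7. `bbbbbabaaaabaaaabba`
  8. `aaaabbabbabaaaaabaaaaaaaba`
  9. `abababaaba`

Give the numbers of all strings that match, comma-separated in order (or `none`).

1, 2, 3, 4, 6

1 → match
2 → match
3. `abaaab` → match
4. `aabaaabaaab` → match
5 → no match
6 → match
7 → no match
8 → no match
9. `abababaaba` → no match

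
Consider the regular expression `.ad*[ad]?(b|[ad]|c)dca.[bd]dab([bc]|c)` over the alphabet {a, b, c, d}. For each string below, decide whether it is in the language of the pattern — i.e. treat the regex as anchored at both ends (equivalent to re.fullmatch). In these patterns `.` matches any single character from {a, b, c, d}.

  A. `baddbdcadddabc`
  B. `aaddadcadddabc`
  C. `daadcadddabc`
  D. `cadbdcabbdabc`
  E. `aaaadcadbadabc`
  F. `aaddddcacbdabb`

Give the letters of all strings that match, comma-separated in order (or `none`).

A, B, C, D, F

A → match
B → match
C → match
D → match
E → no match
F → match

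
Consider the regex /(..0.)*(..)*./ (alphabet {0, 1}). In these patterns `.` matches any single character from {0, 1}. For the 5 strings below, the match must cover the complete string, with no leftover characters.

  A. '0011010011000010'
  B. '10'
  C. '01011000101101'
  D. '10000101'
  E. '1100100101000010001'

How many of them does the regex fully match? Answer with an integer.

1

A → no match
B. '10' → no match
C → no match
D. '10000101' → no match
E → match
Total matched: 1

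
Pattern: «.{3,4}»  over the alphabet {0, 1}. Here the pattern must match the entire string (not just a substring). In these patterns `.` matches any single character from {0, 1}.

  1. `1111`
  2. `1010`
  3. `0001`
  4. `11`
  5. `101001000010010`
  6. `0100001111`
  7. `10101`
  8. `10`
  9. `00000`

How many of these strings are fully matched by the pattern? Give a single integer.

3

1 → match
2 → match
3 → match
4 → no match
5 → no match
6 → no match
7 → no match
8 → no match
9 → no match
Total matched: 3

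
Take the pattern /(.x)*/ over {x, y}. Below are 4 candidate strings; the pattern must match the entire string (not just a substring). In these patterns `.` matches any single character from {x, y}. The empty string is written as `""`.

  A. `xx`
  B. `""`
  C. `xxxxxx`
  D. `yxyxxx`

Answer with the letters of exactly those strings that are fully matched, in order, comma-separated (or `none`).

A, B, C, D

A → match
B → match
C → match
D → match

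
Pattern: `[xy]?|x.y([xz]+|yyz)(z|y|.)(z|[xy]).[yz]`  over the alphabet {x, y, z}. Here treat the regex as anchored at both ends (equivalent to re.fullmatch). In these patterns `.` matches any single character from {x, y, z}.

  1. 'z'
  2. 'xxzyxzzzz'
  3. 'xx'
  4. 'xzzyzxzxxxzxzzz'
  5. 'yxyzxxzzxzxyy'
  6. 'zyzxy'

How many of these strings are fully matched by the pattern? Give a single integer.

0

1 → no match
2 → no match
3 → no match
4 → no match
5 → no match
6 → no match
Total matched: 0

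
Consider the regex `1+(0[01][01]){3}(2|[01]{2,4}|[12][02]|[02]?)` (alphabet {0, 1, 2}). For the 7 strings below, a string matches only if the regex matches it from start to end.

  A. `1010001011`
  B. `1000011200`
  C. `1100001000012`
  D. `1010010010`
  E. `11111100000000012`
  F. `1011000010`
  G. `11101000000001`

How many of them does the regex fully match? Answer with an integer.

A → match
B → no match
C → match
D → match
E → match
F → match
G → match
Total matched: 6

6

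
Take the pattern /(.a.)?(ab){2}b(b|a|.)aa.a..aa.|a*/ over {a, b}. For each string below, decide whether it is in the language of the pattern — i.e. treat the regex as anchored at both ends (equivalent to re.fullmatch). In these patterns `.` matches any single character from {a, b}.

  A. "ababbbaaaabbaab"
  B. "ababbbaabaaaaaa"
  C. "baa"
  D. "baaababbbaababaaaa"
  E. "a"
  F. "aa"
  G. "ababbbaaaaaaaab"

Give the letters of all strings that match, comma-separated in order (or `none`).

A → match
B → match
C. "baa" → no match
D → match
E. "a" → match
F. "aa" → match
G → match

A, B, D, E, F, G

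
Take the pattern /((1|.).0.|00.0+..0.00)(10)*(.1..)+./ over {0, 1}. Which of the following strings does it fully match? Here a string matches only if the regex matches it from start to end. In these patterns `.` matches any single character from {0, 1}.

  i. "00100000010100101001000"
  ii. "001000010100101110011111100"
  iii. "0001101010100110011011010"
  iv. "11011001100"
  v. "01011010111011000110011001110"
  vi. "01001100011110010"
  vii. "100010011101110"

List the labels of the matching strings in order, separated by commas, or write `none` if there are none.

i → match
ii → match
iii → match
iv → match
v → match
vi → no match
vii → match

i, ii, iii, iv, v, vii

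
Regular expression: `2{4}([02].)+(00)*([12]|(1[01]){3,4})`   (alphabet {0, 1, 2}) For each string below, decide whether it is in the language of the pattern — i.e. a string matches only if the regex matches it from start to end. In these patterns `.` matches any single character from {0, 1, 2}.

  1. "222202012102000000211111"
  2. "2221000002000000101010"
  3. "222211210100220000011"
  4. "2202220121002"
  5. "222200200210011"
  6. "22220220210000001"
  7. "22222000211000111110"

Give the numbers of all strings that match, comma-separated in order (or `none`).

6

1 → no match
2 → no match
3 → no match
4 → no match
5 → no match
6 → match
7 → no match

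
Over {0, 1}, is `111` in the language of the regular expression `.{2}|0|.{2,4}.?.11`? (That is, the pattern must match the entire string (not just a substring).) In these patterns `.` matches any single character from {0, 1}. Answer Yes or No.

No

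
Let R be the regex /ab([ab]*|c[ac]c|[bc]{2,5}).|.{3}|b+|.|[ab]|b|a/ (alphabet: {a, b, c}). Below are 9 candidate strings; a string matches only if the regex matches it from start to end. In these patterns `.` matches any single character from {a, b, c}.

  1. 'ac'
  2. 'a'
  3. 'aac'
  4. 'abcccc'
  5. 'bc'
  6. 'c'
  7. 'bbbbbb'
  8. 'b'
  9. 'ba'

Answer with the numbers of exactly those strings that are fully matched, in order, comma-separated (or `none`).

2, 3, 4, 6, 7, 8

1 → no match
2 → match
3 → match
4 → match
5 → no match
6 → match
7 → match
8 → match
9 → no match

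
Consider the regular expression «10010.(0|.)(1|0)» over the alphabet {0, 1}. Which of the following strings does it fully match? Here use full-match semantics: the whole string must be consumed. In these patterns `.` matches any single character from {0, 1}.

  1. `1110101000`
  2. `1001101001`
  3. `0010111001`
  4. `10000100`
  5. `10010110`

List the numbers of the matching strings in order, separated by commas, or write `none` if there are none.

1 → no match — must start with `10010`
2 → no match — must start with `10010`
3 → no match — must start with `10010`
4 → no match — must start with `10010`
5 → match

5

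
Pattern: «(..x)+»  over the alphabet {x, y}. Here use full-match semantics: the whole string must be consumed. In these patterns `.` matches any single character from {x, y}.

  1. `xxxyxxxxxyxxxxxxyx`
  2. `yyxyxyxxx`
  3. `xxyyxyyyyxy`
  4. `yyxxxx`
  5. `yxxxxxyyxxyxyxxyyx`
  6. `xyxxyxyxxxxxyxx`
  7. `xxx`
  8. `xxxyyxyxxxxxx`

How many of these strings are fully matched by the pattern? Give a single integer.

1 → match
2. `yyxyxyxxx` → no match
3. `xxyyxyyyyxy` → no match — must end with `x`
4. `yyxxxx` → match
5 → match
6 → match
7. `xxx` → match
8 → no match
Total matched: 5

5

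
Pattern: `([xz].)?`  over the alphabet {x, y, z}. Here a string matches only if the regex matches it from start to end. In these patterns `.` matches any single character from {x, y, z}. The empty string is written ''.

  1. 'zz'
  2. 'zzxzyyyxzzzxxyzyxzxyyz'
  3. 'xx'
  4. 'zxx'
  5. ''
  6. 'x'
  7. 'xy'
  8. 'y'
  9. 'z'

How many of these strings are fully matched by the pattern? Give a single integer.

1. 'zz' → match
2 → no match
3. 'xx' → match
4. 'zxx' → no match
5. '' → match
6. 'x' → no match
7. 'xy' → match
8. 'y' → no match
9. 'z' → no match
Total matched: 4

4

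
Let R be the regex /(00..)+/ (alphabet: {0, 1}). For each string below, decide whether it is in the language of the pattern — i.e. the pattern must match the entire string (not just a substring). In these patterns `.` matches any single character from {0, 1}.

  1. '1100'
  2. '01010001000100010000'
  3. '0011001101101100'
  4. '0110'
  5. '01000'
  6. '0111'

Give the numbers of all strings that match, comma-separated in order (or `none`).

none

1 → no match — must start with '00'
2 → no match — must start with '00'
3 → no match
4 → no match — must start with '00'
5 → no match — must start with '00'
6 → no match — must start with '00'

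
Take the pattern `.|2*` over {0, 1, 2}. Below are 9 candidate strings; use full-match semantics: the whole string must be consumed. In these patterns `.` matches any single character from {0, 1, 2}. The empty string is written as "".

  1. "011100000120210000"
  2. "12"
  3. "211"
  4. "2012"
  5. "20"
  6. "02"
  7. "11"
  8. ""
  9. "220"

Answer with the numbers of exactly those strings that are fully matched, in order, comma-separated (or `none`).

8

1 → no match
2 → no match
3 → no match
4 → no match
5 → no match
6 → no match
7 → no match
8 → match
9 → no match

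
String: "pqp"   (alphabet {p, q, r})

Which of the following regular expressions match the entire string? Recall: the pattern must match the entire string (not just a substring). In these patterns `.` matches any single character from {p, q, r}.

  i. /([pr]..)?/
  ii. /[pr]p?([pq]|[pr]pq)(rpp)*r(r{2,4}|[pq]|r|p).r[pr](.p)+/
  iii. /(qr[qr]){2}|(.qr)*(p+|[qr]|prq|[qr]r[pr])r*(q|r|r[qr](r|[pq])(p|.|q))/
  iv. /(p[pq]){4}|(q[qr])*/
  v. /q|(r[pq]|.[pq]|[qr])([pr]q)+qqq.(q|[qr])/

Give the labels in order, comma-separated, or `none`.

i → match
ii → no match
iii → no match
iv → no match
v → no match

i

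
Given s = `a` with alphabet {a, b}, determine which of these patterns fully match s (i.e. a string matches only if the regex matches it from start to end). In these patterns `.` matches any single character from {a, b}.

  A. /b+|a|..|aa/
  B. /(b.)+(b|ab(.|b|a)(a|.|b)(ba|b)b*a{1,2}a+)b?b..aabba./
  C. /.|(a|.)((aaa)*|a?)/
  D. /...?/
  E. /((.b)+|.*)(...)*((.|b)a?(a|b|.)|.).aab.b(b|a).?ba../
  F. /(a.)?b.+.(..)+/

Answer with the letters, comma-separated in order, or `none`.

A, C

A → match
B → no match — must start with `b`
C → match
D → no match
E → no match
F → no match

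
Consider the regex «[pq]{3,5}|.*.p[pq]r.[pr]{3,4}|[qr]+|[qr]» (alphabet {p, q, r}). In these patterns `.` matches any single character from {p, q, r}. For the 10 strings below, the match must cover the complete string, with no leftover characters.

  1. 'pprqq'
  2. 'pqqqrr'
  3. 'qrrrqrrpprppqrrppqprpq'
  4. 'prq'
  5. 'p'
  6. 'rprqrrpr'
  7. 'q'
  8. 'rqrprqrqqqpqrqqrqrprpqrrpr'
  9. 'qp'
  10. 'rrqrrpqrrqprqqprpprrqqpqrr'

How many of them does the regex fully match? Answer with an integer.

1

1 → no match
2 → no match
3 → no match
4 → no match
5 → no match
6 → no match
7 → match
8 → no match
9 → no match
10 → no match
Total matched: 1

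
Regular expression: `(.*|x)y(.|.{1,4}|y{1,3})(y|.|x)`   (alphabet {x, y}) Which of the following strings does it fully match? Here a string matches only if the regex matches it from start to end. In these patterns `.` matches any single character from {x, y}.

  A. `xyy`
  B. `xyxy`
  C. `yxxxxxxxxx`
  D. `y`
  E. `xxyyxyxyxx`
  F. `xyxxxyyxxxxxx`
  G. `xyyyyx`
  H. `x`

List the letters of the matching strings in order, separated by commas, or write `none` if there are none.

A → no match
B → match
C → no match
D → no match
E → match
F → no match
G → match
H → no match

B, E, G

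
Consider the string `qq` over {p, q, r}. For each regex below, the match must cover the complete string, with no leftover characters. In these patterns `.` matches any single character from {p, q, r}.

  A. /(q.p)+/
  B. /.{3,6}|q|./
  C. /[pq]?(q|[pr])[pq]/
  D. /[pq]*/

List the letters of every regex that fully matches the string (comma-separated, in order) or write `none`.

A → no match — must end with `p`
B → no match
C → match
D → match

C, D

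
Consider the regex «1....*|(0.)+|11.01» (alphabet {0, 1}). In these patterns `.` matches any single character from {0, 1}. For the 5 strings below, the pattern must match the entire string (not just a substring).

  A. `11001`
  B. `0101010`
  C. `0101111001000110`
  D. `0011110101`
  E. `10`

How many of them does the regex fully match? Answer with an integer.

A. `11001` → match
B. `0101010` → no match
C → no match
D. `0011110101` → no match
E. `10` → no match
Total matched: 1

1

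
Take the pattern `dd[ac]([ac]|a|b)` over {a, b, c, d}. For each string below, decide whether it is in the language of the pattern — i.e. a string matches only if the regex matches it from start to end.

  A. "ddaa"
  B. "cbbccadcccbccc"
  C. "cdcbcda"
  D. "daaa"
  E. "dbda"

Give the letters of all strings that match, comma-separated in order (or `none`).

A

A. "ddaa" → match
B → no match — must start with "dd"
C. "cdcbcda" → no match — must start with "dd"
D. "daaa" → no match — must start with "dd"
E. "dbda" → no match — must start with "dd"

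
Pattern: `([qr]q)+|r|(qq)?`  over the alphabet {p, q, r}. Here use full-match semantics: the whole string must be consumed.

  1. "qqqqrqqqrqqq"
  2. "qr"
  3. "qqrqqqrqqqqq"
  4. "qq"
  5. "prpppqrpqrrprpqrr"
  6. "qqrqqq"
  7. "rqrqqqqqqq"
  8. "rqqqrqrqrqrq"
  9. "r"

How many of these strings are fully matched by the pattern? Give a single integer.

7

1 → match
2 → no match
3 → match
4 → match
5 → no match
6 → match
7 → match
8 → match
9 → match
Total matched: 7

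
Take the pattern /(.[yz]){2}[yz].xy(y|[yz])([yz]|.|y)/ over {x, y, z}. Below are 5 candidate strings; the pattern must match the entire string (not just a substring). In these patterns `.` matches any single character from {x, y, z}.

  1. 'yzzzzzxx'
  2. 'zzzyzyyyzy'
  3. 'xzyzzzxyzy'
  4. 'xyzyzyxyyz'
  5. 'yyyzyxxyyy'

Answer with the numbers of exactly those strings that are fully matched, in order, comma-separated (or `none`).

3, 4, 5

1 → no match
2 → no match
3 → match
4 → match
5 → match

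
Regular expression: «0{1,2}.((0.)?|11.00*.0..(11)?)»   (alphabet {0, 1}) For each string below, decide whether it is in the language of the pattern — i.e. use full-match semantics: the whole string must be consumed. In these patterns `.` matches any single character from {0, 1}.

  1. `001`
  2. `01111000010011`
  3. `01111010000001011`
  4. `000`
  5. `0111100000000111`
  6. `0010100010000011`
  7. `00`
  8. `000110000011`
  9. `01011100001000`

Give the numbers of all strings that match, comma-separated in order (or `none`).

1 → match
2 → no match
3 → no match
4 → match
5 → match
6 → no match
7 → match
8 → match
9 → no match

1, 4, 5, 7, 8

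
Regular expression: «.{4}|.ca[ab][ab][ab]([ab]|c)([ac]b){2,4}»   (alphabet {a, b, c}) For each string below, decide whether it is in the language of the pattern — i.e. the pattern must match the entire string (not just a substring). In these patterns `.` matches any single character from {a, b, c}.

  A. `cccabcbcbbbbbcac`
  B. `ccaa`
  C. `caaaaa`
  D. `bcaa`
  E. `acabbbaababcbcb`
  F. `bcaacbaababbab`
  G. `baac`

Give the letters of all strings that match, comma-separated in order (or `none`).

B, D, E, G

A → no match
B → match
C → no match
D → match
E → match
F → no match
G → match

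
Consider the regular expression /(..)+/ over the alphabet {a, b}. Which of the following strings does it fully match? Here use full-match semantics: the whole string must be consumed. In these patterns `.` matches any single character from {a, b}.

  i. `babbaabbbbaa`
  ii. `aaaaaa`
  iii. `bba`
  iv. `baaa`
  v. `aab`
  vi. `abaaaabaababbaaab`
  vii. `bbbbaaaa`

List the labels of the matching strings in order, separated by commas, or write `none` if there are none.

i → match
ii → match
iii → no match
iv → match
v → no match
vi → no match
vii → match

i, ii, iv, vii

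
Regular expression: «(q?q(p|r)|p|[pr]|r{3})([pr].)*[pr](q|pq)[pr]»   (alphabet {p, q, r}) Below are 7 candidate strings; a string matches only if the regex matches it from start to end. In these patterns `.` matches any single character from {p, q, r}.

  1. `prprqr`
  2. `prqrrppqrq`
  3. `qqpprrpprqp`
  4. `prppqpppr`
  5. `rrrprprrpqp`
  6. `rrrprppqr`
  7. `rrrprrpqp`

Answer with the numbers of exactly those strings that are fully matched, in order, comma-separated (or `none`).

1, 5, 6, 7

1 → match
2 → no match
3 → no match
4 → no match
5 → match
6 → match
7 → match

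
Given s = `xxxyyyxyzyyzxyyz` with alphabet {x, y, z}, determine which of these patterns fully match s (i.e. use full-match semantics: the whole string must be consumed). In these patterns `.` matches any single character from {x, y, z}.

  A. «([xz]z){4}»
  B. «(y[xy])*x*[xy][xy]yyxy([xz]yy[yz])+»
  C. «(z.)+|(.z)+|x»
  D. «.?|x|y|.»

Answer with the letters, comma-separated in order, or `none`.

B

A → no match
B → match
C → no match
D → no match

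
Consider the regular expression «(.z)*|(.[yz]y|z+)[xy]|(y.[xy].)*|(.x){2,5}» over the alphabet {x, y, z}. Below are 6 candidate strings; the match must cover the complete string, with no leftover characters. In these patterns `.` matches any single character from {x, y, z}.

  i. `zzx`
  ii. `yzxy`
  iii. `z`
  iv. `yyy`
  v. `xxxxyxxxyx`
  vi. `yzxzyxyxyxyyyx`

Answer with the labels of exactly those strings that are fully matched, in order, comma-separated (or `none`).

i → match
ii → match
iii → no match
iv → no match
v → match
vi → no match

i, ii, v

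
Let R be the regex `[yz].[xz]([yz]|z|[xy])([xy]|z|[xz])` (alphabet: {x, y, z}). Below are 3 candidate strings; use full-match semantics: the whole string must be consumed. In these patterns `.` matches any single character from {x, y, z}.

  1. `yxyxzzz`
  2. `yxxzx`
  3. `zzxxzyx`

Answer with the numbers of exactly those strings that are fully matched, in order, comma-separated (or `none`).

2

1 → no match
2 → match
3 → no match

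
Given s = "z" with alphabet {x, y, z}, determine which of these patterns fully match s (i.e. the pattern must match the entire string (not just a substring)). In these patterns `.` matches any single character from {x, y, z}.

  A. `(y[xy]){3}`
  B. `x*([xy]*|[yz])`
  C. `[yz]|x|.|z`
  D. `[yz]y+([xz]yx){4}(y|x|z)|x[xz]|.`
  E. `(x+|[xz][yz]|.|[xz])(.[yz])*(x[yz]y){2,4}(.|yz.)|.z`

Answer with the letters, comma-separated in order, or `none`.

A → no match — must start with "y"
B → match
C → match
D → match
E → no match

B, C, D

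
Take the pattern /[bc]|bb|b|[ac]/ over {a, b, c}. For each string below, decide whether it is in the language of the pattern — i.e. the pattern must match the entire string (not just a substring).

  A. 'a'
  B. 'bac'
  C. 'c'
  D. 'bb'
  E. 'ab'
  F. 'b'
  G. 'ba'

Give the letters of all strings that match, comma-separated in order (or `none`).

A. 'a' → match
B. 'bac' → no match
C. 'c' → match
D. 'bb' → match
E. 'ab' → no match
F. 'b' → match
G. 'ba' → no match

A, C, D, F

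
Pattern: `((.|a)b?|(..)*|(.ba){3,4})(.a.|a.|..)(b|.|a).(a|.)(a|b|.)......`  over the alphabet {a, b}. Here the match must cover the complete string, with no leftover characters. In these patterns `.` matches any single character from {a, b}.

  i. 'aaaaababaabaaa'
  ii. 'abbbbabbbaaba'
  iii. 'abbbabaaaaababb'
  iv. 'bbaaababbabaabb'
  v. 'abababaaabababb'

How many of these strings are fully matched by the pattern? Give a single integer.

i → match
ii → match
iii → no match
iv → match
v → no match
Total matched: 3

3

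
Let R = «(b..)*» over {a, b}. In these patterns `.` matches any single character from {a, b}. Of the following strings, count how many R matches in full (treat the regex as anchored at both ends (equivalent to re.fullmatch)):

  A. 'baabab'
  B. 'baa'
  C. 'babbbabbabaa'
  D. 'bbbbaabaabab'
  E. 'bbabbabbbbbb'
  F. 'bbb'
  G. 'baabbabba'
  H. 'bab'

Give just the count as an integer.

8

A → match
B → match
C → match
D → match
E → match
F → match
G → match
H → match
Total matched: 8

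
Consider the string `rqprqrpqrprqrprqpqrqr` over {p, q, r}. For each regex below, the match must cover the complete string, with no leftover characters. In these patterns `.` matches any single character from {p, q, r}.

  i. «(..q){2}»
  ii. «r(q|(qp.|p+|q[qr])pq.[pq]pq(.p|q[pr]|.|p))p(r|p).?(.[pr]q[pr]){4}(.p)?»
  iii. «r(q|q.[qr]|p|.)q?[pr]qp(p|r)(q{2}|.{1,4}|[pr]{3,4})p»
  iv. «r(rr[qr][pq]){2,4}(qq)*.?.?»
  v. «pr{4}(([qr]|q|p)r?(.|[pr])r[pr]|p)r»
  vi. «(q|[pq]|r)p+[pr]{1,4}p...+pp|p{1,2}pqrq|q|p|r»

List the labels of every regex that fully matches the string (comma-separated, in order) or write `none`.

i → no match — must end with `q`
ii → match
iii → no match — must end with `p`
iv → no match — must start with `rrr`
v → no match — must start with `pr`
vi → no match

ii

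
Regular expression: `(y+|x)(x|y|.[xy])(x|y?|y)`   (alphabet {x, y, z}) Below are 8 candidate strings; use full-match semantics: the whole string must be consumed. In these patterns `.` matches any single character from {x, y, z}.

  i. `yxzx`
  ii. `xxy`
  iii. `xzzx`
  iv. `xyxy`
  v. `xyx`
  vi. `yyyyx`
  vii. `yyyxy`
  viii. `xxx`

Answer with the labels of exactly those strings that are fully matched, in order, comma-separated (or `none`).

i → no match
ii → match
iii → no match
iv → match
v → match
vi → match
vii → match
viii → match

ii, iv, v, vi, vii, viii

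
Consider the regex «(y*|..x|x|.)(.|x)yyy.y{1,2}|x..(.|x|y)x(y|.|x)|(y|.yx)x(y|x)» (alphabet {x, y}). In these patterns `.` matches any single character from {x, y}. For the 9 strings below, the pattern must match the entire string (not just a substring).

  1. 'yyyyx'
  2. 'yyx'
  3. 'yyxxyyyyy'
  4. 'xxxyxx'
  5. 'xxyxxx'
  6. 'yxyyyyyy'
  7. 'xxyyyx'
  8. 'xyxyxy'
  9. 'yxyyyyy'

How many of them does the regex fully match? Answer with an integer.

6

1 → no match
2 → no match
3 → match
4 → match
5 → match
6 → match
7 → no match
8 → match
9 → match
Total matched: 6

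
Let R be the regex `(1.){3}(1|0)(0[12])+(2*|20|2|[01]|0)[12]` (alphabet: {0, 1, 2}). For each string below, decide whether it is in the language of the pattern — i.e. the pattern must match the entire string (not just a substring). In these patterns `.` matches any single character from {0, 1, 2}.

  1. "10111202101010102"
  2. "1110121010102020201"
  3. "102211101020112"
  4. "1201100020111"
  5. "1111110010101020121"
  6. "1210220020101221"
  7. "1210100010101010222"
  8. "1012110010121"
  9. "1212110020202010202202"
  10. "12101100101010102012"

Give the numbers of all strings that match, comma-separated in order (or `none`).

1 → no match
2 → match
3 → no match
4 → no match
5 → match
6 → no match
7 → match
8 → match
9 → match
10 → match

2, 5, 7, 8, 9, 10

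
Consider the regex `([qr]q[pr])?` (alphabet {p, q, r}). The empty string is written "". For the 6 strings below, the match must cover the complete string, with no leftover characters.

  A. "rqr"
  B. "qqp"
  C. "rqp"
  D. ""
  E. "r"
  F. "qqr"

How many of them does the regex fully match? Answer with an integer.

5

A → match
B → match
C → match
D → match
E → no match
F → match
Total matched: 5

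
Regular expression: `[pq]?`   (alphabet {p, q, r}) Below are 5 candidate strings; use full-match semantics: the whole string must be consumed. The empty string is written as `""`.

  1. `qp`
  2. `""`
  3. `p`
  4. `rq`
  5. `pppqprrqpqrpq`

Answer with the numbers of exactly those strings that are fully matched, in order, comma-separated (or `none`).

2, 3

1 → no match
2 → match
3 → match
4 → no match
5 → no match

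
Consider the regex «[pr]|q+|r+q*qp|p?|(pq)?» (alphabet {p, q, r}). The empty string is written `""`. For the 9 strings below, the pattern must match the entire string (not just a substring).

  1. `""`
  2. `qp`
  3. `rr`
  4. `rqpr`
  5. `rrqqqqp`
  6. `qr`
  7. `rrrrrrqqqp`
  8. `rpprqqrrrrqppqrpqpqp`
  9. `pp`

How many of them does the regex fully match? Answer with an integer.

1 → match
2 → no match
3 → no match
4 → no match
5 → match
6 → no match
7 → match
8 → no match
9 → no match
Total matched: 3

3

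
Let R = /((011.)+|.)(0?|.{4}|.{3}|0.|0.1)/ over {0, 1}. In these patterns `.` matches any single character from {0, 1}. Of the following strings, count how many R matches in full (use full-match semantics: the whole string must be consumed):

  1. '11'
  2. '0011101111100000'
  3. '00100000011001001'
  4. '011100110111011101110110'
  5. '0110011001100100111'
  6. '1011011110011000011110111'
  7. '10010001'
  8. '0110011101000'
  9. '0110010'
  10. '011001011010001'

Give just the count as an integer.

1 → no match
2 → no match
3 → no match
4 → no match
5 → no match
6 → no match
7 → no match
8 → no match
9 → match
10 → no match
Total matched: 1

1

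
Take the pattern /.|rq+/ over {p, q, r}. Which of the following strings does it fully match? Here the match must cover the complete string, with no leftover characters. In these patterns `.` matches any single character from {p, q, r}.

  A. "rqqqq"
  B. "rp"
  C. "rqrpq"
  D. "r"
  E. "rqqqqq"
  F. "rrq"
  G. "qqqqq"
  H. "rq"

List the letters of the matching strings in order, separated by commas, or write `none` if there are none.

A → match
B → no match
C → no match
D → match
E → match
F → no match
G → no match
H → match

A, D, E, H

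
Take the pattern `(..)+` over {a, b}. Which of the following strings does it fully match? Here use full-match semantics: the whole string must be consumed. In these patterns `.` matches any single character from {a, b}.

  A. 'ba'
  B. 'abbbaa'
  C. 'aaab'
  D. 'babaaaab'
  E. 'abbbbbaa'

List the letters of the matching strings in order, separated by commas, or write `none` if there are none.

A, B, C, D, E

A → match
B → match
C → match
D → match
E → match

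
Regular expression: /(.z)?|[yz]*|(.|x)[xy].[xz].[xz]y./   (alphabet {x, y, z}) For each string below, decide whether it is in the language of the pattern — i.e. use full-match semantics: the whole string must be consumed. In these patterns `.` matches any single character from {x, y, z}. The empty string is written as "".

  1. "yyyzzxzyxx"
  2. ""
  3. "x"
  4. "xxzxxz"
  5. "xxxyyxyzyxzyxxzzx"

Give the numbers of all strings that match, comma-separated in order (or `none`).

2

1 → no match
2 → match
3 → no match
4 → no match
5 → no match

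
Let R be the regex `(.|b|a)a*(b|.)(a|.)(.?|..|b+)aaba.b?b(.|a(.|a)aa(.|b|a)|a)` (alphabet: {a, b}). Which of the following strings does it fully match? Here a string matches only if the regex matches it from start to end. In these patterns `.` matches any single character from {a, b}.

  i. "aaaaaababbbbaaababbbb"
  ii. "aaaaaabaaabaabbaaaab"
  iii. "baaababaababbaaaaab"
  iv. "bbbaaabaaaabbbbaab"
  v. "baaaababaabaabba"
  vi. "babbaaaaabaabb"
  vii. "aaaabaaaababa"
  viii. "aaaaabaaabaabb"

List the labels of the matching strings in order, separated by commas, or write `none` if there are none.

ii, v, viii

i → no match
ii → match
iii → no match
iv → no match
v → match
vi → no match
vii → no match
viii → match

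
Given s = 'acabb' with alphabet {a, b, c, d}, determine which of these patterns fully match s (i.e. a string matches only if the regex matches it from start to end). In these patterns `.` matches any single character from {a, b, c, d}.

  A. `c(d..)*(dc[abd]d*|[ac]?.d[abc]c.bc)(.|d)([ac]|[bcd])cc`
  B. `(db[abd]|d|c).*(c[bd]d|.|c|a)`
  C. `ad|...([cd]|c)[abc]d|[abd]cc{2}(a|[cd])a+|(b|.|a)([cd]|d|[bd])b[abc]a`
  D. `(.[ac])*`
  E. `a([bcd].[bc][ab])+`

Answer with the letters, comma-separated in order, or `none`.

A → no match — must start with 'c'
B → no match
C → no match
D → no match
E → match

E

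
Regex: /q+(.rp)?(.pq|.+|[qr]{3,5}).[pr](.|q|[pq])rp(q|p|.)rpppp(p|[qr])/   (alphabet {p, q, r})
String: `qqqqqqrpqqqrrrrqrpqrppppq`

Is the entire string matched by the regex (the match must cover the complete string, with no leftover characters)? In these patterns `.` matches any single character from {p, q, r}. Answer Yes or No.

Yes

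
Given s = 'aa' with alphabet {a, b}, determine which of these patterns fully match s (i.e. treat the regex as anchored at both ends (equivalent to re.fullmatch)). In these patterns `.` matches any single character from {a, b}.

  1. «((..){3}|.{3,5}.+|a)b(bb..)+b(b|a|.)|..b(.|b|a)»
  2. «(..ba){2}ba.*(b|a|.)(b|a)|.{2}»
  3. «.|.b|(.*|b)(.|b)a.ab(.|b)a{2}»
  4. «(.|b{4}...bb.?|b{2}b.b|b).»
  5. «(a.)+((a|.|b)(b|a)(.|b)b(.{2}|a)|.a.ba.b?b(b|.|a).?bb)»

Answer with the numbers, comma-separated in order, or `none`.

2, 4

1 → no match
2 → match
3 → no match
4 → match
5 → no match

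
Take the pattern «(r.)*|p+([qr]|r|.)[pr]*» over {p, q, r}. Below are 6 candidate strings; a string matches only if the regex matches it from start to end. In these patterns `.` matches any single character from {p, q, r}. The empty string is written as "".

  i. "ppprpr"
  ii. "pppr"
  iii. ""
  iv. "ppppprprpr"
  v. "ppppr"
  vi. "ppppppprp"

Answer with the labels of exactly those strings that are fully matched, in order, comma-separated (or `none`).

i, ii, iii, iv, v, vi

i. "ppprpr" → match
ii. "pppr" → match
iii. "" → match
iv. "ppppprprpr" → match
v. "ppppr" → match
vi. "ppppppprp" → match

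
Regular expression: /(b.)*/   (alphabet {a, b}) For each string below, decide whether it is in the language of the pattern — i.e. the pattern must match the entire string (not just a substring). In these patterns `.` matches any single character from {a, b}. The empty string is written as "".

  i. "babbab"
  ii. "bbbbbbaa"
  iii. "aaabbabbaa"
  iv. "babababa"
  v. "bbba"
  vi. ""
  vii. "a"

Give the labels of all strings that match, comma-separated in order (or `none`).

i → no match
ii → no match
iii → no match
iv → match
v → match
vi → match
vii → no match

iv, v, vi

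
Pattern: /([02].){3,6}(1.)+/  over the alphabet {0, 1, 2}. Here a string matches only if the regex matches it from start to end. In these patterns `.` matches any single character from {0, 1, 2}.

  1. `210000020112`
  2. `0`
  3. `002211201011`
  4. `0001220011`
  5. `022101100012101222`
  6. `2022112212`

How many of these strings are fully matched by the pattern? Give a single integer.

1 → match
2 → no match
3 → no match
4 → match
5 → no match
6 → no match
Total matched: 2

2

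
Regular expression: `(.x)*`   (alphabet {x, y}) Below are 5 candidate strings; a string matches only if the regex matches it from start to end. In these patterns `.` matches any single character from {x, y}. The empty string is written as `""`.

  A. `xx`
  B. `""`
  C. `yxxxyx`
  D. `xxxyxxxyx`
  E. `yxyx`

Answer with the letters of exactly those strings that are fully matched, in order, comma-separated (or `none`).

A → match
B → match
C → match
D → no match
E → match

A, B, C, E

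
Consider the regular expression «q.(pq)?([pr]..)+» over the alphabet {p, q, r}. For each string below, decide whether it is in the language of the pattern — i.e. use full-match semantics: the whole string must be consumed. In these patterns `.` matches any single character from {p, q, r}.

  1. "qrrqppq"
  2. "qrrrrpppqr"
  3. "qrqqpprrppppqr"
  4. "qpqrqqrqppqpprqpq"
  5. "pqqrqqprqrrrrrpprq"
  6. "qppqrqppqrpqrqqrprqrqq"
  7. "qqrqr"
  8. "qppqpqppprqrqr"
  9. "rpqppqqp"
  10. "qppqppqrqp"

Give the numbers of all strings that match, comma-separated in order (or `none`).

7, 10

1 → no match
2 → no match
3 → no match
4 → no match
5 → no match — must start with "q"
6 → no match
7 → match
8 → no match
9 → no match — must start with "q"
10 → match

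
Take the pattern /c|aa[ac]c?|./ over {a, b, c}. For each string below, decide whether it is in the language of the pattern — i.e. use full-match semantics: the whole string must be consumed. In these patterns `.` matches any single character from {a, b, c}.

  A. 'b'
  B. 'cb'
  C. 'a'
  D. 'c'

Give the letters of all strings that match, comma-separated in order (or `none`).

A, C, D

A → match
B → no match
C → match
D → match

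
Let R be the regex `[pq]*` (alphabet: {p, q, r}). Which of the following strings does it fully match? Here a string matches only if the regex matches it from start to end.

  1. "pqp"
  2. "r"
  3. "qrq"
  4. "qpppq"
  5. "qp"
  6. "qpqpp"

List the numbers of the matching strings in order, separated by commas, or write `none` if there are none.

1, 4, 5, 6

1 → match
2 → no match
3 → no match
4 → match
5 → match
6 → match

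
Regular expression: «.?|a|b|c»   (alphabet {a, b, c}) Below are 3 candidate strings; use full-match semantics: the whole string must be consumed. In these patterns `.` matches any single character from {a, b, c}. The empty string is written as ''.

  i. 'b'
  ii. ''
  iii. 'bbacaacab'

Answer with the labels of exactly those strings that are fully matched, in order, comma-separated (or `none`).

i, ii

i → match
ii → match
iii → no match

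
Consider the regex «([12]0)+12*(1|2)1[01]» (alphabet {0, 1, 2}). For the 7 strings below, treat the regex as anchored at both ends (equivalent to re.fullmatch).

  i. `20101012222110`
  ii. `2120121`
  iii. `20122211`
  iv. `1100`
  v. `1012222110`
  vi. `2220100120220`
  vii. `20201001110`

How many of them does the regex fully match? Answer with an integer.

i → match
ii. `2120121` → no match
iii. `20122211` → match
iv. `1100` → no match
v. `1012222110` → match
vi → no match
vii. `20201001110` → no match
Total matched: 3

3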